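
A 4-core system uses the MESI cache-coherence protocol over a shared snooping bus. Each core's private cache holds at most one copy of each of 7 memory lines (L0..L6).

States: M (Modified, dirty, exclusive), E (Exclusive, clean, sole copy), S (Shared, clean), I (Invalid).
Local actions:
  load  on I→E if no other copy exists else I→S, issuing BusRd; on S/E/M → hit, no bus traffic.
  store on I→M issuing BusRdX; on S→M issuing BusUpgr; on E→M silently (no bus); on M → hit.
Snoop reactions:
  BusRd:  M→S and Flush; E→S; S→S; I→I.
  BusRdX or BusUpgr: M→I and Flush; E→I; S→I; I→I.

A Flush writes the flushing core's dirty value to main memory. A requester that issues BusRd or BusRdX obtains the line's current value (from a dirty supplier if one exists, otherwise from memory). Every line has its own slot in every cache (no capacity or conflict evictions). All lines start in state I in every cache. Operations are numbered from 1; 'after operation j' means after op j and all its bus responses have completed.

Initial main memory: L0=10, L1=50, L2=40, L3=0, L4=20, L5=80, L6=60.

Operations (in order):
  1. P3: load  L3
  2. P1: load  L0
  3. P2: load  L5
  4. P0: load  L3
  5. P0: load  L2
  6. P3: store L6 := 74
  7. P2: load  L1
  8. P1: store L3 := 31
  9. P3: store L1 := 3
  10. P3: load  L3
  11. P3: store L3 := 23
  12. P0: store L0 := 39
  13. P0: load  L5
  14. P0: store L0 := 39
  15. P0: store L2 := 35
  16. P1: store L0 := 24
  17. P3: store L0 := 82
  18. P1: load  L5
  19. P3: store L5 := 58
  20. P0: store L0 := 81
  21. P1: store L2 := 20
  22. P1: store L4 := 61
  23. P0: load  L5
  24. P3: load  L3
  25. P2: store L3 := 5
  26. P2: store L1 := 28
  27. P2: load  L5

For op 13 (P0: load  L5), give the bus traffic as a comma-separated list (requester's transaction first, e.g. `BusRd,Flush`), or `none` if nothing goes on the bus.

  op1 P3: load  L3 → I/I/I/E on L3; bus BusRd; mem=0
  op2 P1: load  L0 → I/E/I/I on L0; bus BusRd; mem=10
  op3 P2: load  L5 → I/I/E/I on L5; bus BusRd; mem=80
  op4 P0: load  L3 → S/I/I/S on L3; bus BusRd; mem=0
  op5 P0: load  L2 → E/I/I/I on L2; bus BusRd; mem=40
  op6 P3: store L6 := 74 → I/I/I/M on L6; bus BusRdX; mem=60
  op7 P2: load  L1 → I/I/E/I on L1; bus BusRd; mem=50
  op8 P1: store L3 := 31 → I/M/I/I on L3; bus BusRdX; mem=0
  op9 P3: store L1 := 3 → I/I/I/M on L1; bus BusRdX; mem=50
  op10 P3: load  L3 → I/S/I/S on L3; bus BusRd Flush; mem=31
  op11 P3: store L3 := 23 → I/I/I/M on L3; bus BusUpgr; mem=31
  op12 P0: store L0 := 39 → M/I/I/I on L0; bus BusRdX; mem=10
  op13 P0: load  L5 → S/I/S/I on L5; bus BusRd; mem=80
  op14 P0: store L0 := 39 → M/I/I/I on L0; bus (none); mem=10
  op15 P0: store L2 := 35 → M/I/I/I on L2; bus (none); mem=40
  op16 P1: store L0 := 24 → I/M/I/I on L0; bus BusRdX Flush; mem=39
  op17 P3: store L0 := 82 → I/I/I/M on L0; bus BusRdX Flush; mem=24
  op18 P1: load  L5 → S/S/S/I on L5; bus BusRd; mem=80
  op19 P3: store L5 := 58 → I/I/I/M on L5; bus BusRdX; mem=80
  op20 P0: store L0 := 81 → M/I/I/I on L0; bus BusRdX Flush; mem=82
  op21 P1: store L2 := 20 → I/M/I/I on L2; bus BusRdX Flush; mem=35
  op22 P1: store L4 := 61 → I/M/I/I on L4; bus BusRdX; mem=20
  op23 P0: load  L5 → S/I/I/S on L5; bus BusRd Flush; mem=58
  op24 P3: load  L3 → I/I/I/M on L3; bus (none); mem=31
  op25 P2: store L3 := 5 → I/I/M/I on L3; bus BusRdX Flush; mem=23
  op26 P2: store L1 := 28 → I/I/M/I on L1; bus BusRdX Flush; mem=3
  op27 P2: load  L5 → S/I/S/S on L5; bus BusRd; mem=58

bus = BusRd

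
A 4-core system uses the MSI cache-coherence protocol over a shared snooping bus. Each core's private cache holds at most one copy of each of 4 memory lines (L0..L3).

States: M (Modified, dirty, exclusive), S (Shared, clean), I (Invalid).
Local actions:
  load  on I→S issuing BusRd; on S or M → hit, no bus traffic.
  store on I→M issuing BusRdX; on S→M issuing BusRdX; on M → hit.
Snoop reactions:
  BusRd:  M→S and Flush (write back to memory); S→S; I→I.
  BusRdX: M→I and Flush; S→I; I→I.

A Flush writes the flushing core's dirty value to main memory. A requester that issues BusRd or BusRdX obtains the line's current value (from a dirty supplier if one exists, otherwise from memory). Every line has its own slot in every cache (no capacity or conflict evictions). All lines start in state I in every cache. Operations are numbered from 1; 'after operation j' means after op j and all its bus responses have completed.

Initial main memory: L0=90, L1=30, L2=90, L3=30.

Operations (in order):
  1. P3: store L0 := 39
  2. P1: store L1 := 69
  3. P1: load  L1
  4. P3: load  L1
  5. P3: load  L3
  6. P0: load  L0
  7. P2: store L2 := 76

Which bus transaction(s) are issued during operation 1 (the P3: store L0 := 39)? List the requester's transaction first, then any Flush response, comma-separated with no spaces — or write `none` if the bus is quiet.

bus = BusRdX

  op1 P3: store L0 := 39 → I/I/I/M on L0; bus BusRdX; mem=90
  op2 P1: store L1 := 69 → I/M/I/I on L1; bus BusRdX; mem=30
  op3 P1: load  L1 → I/M/I/I on L1; bus (none); mem=30
  op4 P3: load  L1 → I/S/I/S on L1; bus BusRd Flush; mem=69
  op5 P3: load  L3 → I/I/I/S on L3; bus BusRd; mem=30
  op6 P0: load  L0 → S/I/I/S on L0; bus BusRd Flush; mem=39
  op7 P2: store L2 := 76 → I/I/M/I on L2; bus BusRdX; mem=90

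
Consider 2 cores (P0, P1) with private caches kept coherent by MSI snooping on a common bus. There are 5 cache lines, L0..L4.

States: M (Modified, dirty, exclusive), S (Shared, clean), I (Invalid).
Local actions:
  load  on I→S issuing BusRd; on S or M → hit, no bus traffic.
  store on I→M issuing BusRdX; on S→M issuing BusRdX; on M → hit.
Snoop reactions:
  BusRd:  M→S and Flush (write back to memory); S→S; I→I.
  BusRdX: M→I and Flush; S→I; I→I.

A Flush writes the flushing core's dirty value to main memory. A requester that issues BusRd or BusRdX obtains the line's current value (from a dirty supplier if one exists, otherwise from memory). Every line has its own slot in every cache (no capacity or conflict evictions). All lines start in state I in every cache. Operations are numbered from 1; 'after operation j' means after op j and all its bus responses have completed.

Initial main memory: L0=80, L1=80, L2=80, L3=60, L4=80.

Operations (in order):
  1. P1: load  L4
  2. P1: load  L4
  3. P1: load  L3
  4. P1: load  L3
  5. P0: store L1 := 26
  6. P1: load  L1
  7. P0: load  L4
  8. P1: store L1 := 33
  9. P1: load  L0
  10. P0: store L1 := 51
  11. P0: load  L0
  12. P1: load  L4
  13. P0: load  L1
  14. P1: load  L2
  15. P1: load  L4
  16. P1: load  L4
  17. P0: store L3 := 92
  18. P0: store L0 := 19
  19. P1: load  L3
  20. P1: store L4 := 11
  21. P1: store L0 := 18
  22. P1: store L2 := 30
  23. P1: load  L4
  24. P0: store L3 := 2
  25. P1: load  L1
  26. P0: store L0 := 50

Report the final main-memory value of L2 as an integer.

memory[L2] = 80

1. P1: load  L4  bus=[BusRd]  L4: P0=I P1=S  mem[L4]=80
2. P1: load  L4  bus=[-]  L4: P0=I P1=S  mem[L4]=80
3. P1: load  L3  bus=[BusRd]  L3: P0=I P1=S  mem[L3]=60
4. P1: load  L3  bus=[-]  L3: P0=I P1=S  mem[L3]=60
5. P0: store L1 := 26  bus=[BusRdX]  L1: P0=M P1=I  mem[L1]=80
6. P1: load  L1  bus=[BusRd,Flush]  L1: P0=S P1=S  mem[L1]=26
7. P0: load  L4  bus=[BusRd]  L4: P0=S P1=S  mem[L4]=80
8. P1: store L1 := 33  bus=[BusRdX]  L1: P0=I P1=M  mem[L1]=26
9. P1: load  L0  bus=[BusRd]  L0: P0=I P1=S  mem[L0]=80
10. P0: store L1 := 51  bus=[BusRdX,Flush]  L1: P0=M P1=I  mem[L1]=33
11. P0: load  L0  bus=[BusRd]  L0: P0=S P1=S  mem[L0]=80
12. P1: load  L4  bus=[-]  L4: P0=S P1=S  mem[L4]=80
13. P0: load  L1  bus=[-]  L1: P0=M P1=I  mem[L1]=33
14. P1: load  L2  bus=[BusRd]  L2: P0=I P1=S  mem[L2]=80
15. P1: load  L4  bus=[-]  L4: P0=S P1=S  mem[L4]=80
16. P1: load  L4  bus=[-]  L4: P0=S P1=S  mem[L4]=80
17. P0: store L3 := 92  bus=[BusRdX]  L3: P0=M P1=I  mem[L3]=60
18. P0: store L0 := 19  bus=[BusRdX]  L0: P0=M P1=I  mem[L0]=80
19. P1: load  L3  bus=[BusRd,Flush]  L3: P0=S P1=S  mem[L3]=92
20. P1: store L4 := 11  bus=[BusRdX]  L4: P0=I P1=M  mem[L4]=80
21. P1: store L0 := 18  bus=[BusRdX,Flush]  L0: P0=I P1=M  mem[L0]=19
22. P1: store L2 := 30  bus=[BusRdX]  L2: P0=I P1=M  mem[L2]=80
23. P1: load  L4  bus=[-]  L4: P0=I P1=M  mem[L4]=80
24. P0: store L3 := 2  bus=[BusRdX]  L3: P0=M P1=I  mem[L3]=92
25. P1: load  L1  bus=[BusRd,Flush]  L1: P0=S P1=S  mem[L1]=51
26. P0: store L0 := 50  bus=[BusRdX,Flush]  L0: P0=M P1=I  mem[L0]=18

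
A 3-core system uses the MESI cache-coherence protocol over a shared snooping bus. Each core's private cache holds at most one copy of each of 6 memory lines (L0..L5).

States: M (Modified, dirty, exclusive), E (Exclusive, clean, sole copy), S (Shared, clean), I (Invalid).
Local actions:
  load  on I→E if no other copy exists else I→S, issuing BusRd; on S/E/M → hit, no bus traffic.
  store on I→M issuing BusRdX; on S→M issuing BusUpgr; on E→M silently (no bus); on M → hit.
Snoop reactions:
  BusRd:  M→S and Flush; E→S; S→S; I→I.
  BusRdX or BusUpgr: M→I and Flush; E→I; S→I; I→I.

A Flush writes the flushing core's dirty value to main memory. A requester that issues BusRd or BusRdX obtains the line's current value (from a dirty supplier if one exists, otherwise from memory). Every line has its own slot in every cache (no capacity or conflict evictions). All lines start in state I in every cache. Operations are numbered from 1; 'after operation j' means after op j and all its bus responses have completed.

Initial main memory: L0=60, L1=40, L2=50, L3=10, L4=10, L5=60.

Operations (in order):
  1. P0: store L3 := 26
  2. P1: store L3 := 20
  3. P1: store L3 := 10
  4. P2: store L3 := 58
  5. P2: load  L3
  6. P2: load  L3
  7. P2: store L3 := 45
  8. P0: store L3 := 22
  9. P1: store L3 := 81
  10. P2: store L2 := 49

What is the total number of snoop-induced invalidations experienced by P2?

1. P0: store L3 := 26  bus=[BusRdX]  L3: P0=M P1=I P2=I  mem[L3]=10
2. P1: store L3 := 20  bus=[BusRdX,Flush]  L3: P0=I P1=M P2=I  mem[L3]=26
3. P1: store L3 := 10  bus=[-]  L3: P0=I P1=M P2=I  mem[L3]=26
4. P2: store L3 := 58  bus=[BusRdX,Flush]  L3: P0=I P1=I P2=M  mem[L3]=10
5. P2: load  L3  bus=[-]  L3: P0=I P1=I P2=M  mem[L3]=10
6. P2: load  L3  bus=[-]  L3: P0=I P1=I P2=M  mem[L3]=10
7. P2: store L3 := 45  bus=[-]  L3: P0=I P1=I P2=M  mem[L3]=10
8. P0: store L3 := 22  bus=[BusRdX,Flush]  L3: P0=M P1=I P2=I  mem[L3]=45
9. P1: store L3 := 81  bus=[BusRdX,Flush]  L3: P0=I P1=M P2=I  mem[L3]=22
10. P2: store L2 := 49  bus=[BusRdX]  L2: P0=I P1=I P2=M  mem[L2]=50

invalidations = 1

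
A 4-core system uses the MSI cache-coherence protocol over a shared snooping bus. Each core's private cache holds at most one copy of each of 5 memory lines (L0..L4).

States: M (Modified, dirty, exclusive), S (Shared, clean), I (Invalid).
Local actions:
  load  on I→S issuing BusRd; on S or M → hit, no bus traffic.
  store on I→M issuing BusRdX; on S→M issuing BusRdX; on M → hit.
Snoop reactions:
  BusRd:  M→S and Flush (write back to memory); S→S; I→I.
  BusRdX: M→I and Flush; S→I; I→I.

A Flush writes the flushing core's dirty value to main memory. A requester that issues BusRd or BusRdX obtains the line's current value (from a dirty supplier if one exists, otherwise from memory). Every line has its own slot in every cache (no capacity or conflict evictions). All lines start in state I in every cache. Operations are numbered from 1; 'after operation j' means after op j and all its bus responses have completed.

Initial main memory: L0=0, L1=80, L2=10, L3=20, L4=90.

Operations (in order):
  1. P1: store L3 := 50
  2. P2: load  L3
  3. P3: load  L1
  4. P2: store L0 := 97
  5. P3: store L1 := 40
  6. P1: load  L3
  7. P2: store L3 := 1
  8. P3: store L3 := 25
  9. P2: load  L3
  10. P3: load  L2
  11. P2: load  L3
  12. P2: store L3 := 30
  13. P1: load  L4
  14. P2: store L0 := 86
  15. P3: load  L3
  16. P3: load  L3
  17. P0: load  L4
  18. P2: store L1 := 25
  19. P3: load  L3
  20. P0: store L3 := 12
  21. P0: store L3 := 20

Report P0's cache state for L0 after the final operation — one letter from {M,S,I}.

state = I

[1] P1: store L3 := 50 | P0:I, P1:M(50), P2:I, P3:I | bus: BusRdX
[2] P2: load  L3 | P0:I, P1:S(50), P2:S(50), P3:I | bus: BusRd,Flush
[3] P3: load  L1 | P0:I, P1:I, P2:I, P3:S(80) | bus: BusRd
[4] P2: store L0 := 97 | P0:I, P1:I, P2:M(97), P3:I | bus: BusRdX
[5] P3: store L1 := 40 | P0:I, P1:I, P2:I, P3:M(40) | bus: BusRdX
[6] P1: load  L3 | P0:I, P1:S(50), P2:S(50), P3:I | bus: none
[7] P2: store L3 := 1 | P0:I, P1:I, P2:M(1), P3:I | bus: BusRdX
[8] P3: store L3 := 25 | P0:I, P1:I, P2:I, P3:M(25) | bus: BusRdX,Flush
[9] P2: load  L3 | P0:I, P1:I, P2:S(25), P3:S(25) | bus: BusRd,Flush
[10] P3: load  L2 | P0:I, P1:I, P2:I, P3:S(10) | bus: BusRd
[11] P2: load  L3 | P0:I, P1:I, P2:S(25), P3:S(25) | bus: none
[12] P2: store L3 := 30 | P0:I, P1:I, P2:M(30), P3:I | bus: BusRdX
[13] P1: load  L4 | P0:I, P1:S(90), P2:I, P3:I | bus: BusRd
[14] P2: store L0 := 86 | P0:I, P1:I, P2:M(86), P3:I | bus: none
[15] P3: load  L3 | P0:I, P1:I, P2:S(30), P3:S(30) | bus: BusRd,Flush
[16] P3: load  L3 | P0:I, P1:I, P2:S(30), P3:S(30) | bus: none
[17] P0: load  L4 | P0:S(90), P1:S(90), P2:I, P3:I | bus: BusRd
[18] P2: store L1 := 25 | P0:I, P1:I, P2:M(25), P3:I | bus: BusRdX,Flush
[19] P3: load  L3 | P0:I, P1:I, P2:S(30), P3:S(30) | bus: none
[20] P0: store L3 := 12 | P0:M(12), P1:I, P2:I, P3:I | bus: BusRdX
[21] P0: store L3 := 20 | P0:M(20), P1:I, P2:I, P3:I | bus: none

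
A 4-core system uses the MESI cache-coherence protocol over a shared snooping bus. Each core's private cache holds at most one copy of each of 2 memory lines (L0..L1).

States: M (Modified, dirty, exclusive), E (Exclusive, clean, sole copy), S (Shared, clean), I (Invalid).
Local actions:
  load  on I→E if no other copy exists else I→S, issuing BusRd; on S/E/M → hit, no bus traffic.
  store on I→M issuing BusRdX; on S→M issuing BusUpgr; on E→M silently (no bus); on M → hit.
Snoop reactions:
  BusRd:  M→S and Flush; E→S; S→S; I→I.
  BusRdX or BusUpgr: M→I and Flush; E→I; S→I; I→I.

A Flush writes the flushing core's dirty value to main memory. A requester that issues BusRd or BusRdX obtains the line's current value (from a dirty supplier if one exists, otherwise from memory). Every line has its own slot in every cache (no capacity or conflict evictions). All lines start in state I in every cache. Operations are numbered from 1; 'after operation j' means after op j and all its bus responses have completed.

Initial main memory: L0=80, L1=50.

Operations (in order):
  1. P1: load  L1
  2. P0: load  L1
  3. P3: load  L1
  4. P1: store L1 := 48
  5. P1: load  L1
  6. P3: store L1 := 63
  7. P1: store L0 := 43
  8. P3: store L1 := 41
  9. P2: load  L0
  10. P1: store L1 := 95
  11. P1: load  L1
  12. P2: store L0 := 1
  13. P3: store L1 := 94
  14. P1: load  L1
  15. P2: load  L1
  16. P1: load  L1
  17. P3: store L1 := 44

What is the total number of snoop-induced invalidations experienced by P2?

invalidations = 1

1. P1: load  L1  bus=[BusRd]  L1: P0=I P1=E P2=I P3=I  mem[L1]=50
2. P0: load  L1  bus=[BusRd]  L1: P0=S P1=S P2=I P3=I  mem[L1]=50
3. P3: load  L1  bus=[BusRd]  L1: P0=S P1=S P2=I P3=S  mem[L1]=50
4. P1: store L1 := 48  bus=[BusUpgr]  L1: P0=I P1=M P2=I P3=I  mem[L1]=50
5. P1: load  L1  bus=[-]  L1: P0=I P1=M P2=I P3=I  mem[L1]=50
6. P3: store L1 := 63  bus=[BusRdX,Flush]  L1: P0=I P1=I P2=I P3=M  mem[L1]=48
7. P1: store L0 := 43  bus=[BusRdX]  L0: P0=I P1=M P2=I P3=I  mem[L0]=80
8. P3: store L1 := 41  bus=[-]  L1: P0=I P1=I P2=I P3=M  mem[L1]=48
9. P2: load  L0  bus=[BusRd,Flush]  L0: P0=I P1=S P2=S P3=I  mem[L0]=43
10. P1: store L1 := 95  bus=[BusRdX,Flush]  L1: P0=I P1=M P2=I P3=I  mem[L1]=41
11. P1: load  L1  bus=[-]  L1: P0=I P1=M P2=I P3=I  mem[L1]=41
12. P2: store L0 := 1  bus=[BusUpgr]  L0: P0=I P1=I P2=M P3=I  mem[L0]=43
13. P3: store L1 := 94  bus=[BusRdX,Flush]  L1: P0=I P1=I P2=I P3=M  mem[L1]=95
14. P1: load  L1  bus=[BusRd,Flush]  L1: P0=I P1=S P2=I P3=S  mem[L1]=94
15. P2: load  L1  bus=[BusRd]  L1: P0=I P1=S P2=S P3=S  mem[L1]=94
16. P1: load  L1  bus=[-]  L1: P0=I P1=S P2=S P3=S  mem[L1]=94
17. P3: store L1 := 44  bus=[BusUpgr]  L1: P0=I P1=I P2=I P3=M  mem[L1]=94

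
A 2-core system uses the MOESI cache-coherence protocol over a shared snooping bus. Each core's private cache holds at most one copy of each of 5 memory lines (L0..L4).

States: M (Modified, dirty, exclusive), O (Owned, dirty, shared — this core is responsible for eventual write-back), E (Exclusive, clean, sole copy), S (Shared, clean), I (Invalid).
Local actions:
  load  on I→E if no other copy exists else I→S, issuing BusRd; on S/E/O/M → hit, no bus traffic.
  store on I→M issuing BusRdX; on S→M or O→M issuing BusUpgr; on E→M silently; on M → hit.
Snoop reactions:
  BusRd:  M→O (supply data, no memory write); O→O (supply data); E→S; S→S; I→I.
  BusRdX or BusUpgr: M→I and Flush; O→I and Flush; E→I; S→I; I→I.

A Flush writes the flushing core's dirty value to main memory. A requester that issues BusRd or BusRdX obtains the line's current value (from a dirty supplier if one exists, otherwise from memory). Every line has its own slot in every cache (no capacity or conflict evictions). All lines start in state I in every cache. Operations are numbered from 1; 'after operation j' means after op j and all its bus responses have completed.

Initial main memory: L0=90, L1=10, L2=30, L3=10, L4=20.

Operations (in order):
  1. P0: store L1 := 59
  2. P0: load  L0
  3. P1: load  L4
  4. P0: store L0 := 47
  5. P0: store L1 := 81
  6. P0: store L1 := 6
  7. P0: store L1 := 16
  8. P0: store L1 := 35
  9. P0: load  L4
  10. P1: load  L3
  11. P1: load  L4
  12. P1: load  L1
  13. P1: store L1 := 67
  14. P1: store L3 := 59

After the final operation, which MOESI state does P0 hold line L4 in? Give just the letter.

state = S

1. P0: store L1 := 59  bus=[BusRdX]  L1: P0=M P1=I  mem[L1]=10
2. P0: load  L0  bus=[BusRd]  L0: P0=E P1=I  mem[L0]=90
3. P1: load  L4  bus=[BusRd]  L4: P0=I P1=E  mem[L4]=20
4. P0: store L0 := 47  bus=[-]  L0: P0=M P1=I  mem[L0]=90
5. P0: store L1 := 81  bus=[-]  L1: P0=M P1=I  mem[L1]=10
6. P0: store L1 := 6  bus=[-]  L1: P0=M P1=I  mem[L1]=10
7. P0: store L1 := 16  bus=[-]  L1: P0=M P1=I  mem[L1]=10
8. P0: store L1 := 35  bus=[-]  L1: P0=M P1=I  mem[L1]=10
9. P0: load  L4  bus=[BusRd]  L4: P0=S P1=S  mem[L4]=20
10. P1: load  L3  bus=[BusRd]  L3: P0=I P1=E  mem[L3]=10
11. P1: load  L4  bus=[-]  L4: P0=S P1=S  mem[L4]=20
12. P1: load  L1  bus=[BusRd]  L1: P0=O P1=S  mem[L1]=10
13. P1: store L1 := 67  bus=[BusUpgr,Flush]  L1: P0=I P1=M  mem[L1]=35
14. P1: store L3 := 59  bus=[-]  L3: P0=I P1=M  mem[L3]=10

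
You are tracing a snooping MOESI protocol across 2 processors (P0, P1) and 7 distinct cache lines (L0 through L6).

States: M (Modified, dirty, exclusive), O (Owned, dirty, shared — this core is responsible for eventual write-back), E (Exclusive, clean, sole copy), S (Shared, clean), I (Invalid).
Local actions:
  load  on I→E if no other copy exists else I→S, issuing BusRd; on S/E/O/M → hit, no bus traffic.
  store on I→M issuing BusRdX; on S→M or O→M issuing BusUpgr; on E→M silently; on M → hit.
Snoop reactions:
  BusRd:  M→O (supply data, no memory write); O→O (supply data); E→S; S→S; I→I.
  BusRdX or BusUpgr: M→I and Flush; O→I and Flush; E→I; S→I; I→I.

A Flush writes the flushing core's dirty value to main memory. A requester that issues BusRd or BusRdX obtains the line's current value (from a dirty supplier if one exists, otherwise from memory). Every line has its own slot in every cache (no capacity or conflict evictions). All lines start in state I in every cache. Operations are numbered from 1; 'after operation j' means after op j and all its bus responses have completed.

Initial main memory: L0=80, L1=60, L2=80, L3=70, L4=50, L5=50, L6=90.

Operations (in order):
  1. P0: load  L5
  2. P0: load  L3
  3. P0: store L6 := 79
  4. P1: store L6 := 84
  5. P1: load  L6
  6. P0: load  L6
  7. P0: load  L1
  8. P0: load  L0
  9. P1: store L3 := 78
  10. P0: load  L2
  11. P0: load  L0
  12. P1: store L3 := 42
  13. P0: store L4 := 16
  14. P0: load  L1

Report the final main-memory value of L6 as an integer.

memory[L6] = 79

step 1: P0: load  L5  ⟶  EI  (L5)  txn=BusRd  M[L5]=50
step 2: P0: load  L3  ⟶  EI  (L3)  txn=BusRd  M[L3]=70
step 3: P0: store L6 := 79  ⟶  MI  (L6)  txn=BusRdX  M[L6]=90
step 4: P1: store L6 := 84  ⟶  IM  (L6)  txn=BusRdX+Flush  M[L6]=79
step 5: P1: load  L6  ⟶  IM  (L6)  txn=∅  M[L6]=79
step 6: P0: load  L6  ⟶  SO  (L6)  txn=BusRd  M[L6]=79
step 7: P0: load  L1  ⟶  EI  (L1)  txn=BusRd  M[L1]=60
step 8: P0: load  L0  ⟶  EI  (L0)  txn=BusRd  M[L0]=80
step 9: P1: store L3 := 78  ⟶  IM  (L3)  txn=BusRdX  M[L3]=70
step 10: P0: load  L2  ⟶  EI  (L2)  txn=BusRd  M[L2]=80
step 11: P0: load  L0  ⟶  EI  (L0)  txn=∅  M[L0]=80
step 12: P1: store L3 := 42  ⟶  IM  (L3)  txn=∅  M[L3]=70
step 13: P0: store L4 := 16  ⟶  MI  (L4)  txn=BusRdX  M[L4]=50
step 14: P0: load  L1  ⟶  EI  (L1)  txn=∅  M[L1]=60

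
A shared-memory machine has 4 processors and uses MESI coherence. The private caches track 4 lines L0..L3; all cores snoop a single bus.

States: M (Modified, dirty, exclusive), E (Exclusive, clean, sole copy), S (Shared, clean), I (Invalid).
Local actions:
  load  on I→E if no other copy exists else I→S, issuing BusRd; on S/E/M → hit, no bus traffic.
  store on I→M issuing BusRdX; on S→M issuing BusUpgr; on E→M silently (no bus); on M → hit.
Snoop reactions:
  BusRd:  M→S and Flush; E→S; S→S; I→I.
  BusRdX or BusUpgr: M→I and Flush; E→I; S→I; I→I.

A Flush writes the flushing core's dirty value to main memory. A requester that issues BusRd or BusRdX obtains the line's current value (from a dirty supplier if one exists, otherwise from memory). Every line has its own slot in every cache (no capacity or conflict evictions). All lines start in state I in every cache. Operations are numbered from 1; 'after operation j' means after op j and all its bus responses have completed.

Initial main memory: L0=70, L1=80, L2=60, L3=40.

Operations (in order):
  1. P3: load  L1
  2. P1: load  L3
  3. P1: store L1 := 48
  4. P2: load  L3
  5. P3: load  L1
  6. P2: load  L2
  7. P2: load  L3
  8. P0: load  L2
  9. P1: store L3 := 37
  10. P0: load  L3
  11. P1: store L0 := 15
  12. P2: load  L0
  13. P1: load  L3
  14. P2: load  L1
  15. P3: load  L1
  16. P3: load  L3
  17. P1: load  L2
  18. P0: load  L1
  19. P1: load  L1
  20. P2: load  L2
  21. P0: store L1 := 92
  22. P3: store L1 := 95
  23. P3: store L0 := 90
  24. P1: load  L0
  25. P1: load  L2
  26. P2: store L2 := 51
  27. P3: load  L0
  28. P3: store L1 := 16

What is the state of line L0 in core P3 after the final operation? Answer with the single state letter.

  op1 P3: load  L1 → I/I/I/E on L1; bus BusRd; mem=80
  op2 P1: load  L3 → I/E/I/I on L3; bus BusRd; mem=40
  op3 P1: store L1 := 48 → I/M/I/I on L1; bus BusRdX; mem=80
  op4 P2: load  L3 → I/S/S/I on L3; bus BusRd; mem=40
  op5 P3: load  L1 → I/S/I/S on L1; bus BusRd Flush; mem=48
  op6 P2: load  L2 → I/I/E/I on L2; bus BusRd; mem=60
  op7 P2: load  L3 → I/S/S/I on L3; bus (none); mem=40
  op8 P0: load  L2 → S/I/S/I on L2; bus BusRd; mem=60
  op9 P1: store L3 := 37 → I/M/I/I on L3; bus BusUpgr; mem=40
  op10 P0: load  L3 → S/S/I/I on L3; bus BusRd Flush; mem=37
  op11 P1: store L0 := 15 → I/M/I/I on L0; bus BusRdX; mem=70
  op12 P2: load  L0 → I/S/S/I on L0; bus BusRd Flush; mem=15
  op13 P1: load  L3 → S/S/I/I on L3; bus (none); mem=37
  op14 P2: load  L1 → I/S/S/S on L1; bus BusRd; mem=48
  op15 P3: load  L1 → I/S/S/S on L1; bus (none); mem=48
  op16 P3: load  L3 → S/S/I/S on L3; bus BusRd; mem=37
  op17 P1: load  L2 → S/S/S/I on L2; bus BusRd; mem=60
  op18 P0: load  L1 → S/S/S/S on L1; bus BusRd; mem=48
  op19 P1: load  L1 → S/S/S/S on L1; bus (none); mem=48
  op20 P2: load  L2 → S/S/S/I on L2; bus (none); mem=60
  op21 P0: store L1 := 92 → M/I/I/I on L1; bus BusUpgr; mem=48
  op22 P3: store L1 := 95 → I/I/I/M on L1; bus BusRdX Flush; mem=92
  op23 P3: store L0 := 90 → I/I/I/M on L0; bus BusRdX; mem=15
  op24 P1: load  L0 → I/S/I/S on L0; bus BusRd Flush; mem=90
  op25 P1: load  L2 → S/S/S/I on L2; bus (none); mem=60
  op26 P2: store L2 := 51 → I/I/M/I on L2; bus BusUpgr; mem=60
  op27 P3: load  L0 → I/S/I/S on L0; bus (none); mem=90
  op28 P3: store L1 := 16 → I/I/I/M on L1; bus (none); mem=92

state = S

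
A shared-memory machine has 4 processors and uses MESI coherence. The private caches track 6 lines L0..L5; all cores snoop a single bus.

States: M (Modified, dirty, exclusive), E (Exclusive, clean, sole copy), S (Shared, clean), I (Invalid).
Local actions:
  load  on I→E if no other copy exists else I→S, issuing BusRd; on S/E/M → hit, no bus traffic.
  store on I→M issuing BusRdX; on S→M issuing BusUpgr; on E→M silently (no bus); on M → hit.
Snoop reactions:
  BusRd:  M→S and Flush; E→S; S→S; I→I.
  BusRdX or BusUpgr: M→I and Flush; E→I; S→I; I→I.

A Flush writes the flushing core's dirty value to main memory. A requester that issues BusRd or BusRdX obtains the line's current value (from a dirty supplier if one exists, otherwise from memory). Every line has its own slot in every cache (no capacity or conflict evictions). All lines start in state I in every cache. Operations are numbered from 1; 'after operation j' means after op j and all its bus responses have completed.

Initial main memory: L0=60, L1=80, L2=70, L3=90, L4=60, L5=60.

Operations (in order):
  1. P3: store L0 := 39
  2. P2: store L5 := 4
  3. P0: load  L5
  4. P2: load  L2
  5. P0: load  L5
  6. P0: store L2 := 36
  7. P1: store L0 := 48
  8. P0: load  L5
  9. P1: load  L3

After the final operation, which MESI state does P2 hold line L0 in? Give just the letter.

state = I

step 1: P3: store L0 := 39  ⟶  IIIM  (L0)  txn=BusRdX  M[L0]=60
step 2: P2: store L5 := 4  ⟶  IIMI  (L5)  txn=BusRdX  M[L5]=60
step 3: P0: load  L5  ⟶  SISI  (L5)  txn=BusRd+Flush  M[L5]=4
step 4: P2: load  L2  ⟶  IIEI  (L2)  txn=BusRd  M[L2]=70
step 5: P0: load  L5  ⟶  SISI  (L5)  txn=∅  M[L5]=4
step 6: P0: store L2 := 36  ⟶  MIII  (L2)  txn=BusRdX  M[L2]=70
step 7: P1: store L0 := 48  ⟶  IMII  (L0)  txn=BusRdX+Flush  M[L0]=39
step 8: P0: load  L5  ⟶  SISI  (L5)  txn=∅  M[L5]=4
step 9: P1: load  L3  ⟶  IEII  (L3)  txn=BusRd  M[L3]=90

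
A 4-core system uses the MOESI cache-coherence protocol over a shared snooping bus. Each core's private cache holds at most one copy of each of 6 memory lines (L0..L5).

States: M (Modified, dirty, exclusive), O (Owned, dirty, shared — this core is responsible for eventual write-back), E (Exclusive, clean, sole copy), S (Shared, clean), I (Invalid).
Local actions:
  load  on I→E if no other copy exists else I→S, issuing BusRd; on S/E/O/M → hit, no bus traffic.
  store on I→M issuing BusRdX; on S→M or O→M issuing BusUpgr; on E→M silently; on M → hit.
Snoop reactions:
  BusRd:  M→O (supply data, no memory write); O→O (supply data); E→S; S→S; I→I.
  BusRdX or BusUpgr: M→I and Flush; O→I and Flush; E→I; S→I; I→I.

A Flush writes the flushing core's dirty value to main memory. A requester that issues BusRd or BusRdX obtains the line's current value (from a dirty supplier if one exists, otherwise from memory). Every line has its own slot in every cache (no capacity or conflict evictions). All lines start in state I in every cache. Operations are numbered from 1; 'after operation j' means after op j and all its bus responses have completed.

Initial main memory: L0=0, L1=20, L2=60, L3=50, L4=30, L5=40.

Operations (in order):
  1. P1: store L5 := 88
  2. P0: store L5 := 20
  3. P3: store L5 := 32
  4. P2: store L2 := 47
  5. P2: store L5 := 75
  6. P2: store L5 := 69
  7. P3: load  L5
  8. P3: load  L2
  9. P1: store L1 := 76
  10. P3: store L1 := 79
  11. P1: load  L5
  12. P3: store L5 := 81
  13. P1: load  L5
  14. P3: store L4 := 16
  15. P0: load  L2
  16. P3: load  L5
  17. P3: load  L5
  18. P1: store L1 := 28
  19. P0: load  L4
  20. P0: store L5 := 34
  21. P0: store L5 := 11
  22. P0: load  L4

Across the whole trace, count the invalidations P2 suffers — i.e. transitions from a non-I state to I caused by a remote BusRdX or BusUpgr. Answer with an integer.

  op1 P1: store L5 := 88 → I/M/I/I on L5; bus BusRdX; mem=40
  op2 P0: store L5 := 20 → M/I/I/I on L5; bus BusRdX Flush; mem=88
  op3 P3: store L5 := 32 → I/I/I/M on L5; bus BusRdX Flush; mem=20
  op4 P2: store L2 := 47 → I/I/M/I on L2; bus BusRdX; mem=60
  op5 P2: store L5 := 75 → I/I/M/I on L5; bus BusRdX Flush; mem=32
  op6 P2: store L5 := 69 → I/I/M/I on L5; bus (none); mem=32
  op7 P3: load  L5 → I/I/O/S on L5; bus BusRd; mem=32
  op8 P3: load  L2 → I/I/O/S on L2; bus BusRd; mem=60
  op9 P1: store L1 := 76 → I/M/I/I on L1; bus BusRdX; mem=20
  op10 P3: store L1 := 79 → I/I/I/M on L1; bus BusRdX Flush; mem=76
  op11 P1: load  L5 → I/S/O/S on L5; bus BusRd; mem=32
  op12 P3: store L5 := 81 → I/I/I/M on L5; bus BusUpgr Flush; mem=69
  op13 P1: load  L5 → I/S/I/O on L5; bus BusRd; mem=69
  op14 P3: store L4 := 16 → I/I/I/M on L4; bus BusRdX; mem=30
  op15 P0: load  L2 → S/I/O/S on L2; bus BusRd; mem=60
  op16 P3: load  L5 → I/S/I/O on L5; bus (none); mem=69
  op17 P3: load  L5 → I/S/I/O on L5; bus (none); mem=69
  op18 P1: store L1 := 28 → I/M/I/I on L1; bus BusRdX Flush; mem=79
  op19 P0: load  L4 → S/I/I/O on L4; bus BusRd; mem=30
  op20 P0: store L5 := 34 → M/I/I/I on L5; bus BusRdX Flush; mem=81
  op21 P0: store L5 := 11 → M/I/I/I on L5; bus (none); mem=81
  op22 P0: load  L4 → S/I/I/O on L4; bus (none); mem=30

invalidations = 1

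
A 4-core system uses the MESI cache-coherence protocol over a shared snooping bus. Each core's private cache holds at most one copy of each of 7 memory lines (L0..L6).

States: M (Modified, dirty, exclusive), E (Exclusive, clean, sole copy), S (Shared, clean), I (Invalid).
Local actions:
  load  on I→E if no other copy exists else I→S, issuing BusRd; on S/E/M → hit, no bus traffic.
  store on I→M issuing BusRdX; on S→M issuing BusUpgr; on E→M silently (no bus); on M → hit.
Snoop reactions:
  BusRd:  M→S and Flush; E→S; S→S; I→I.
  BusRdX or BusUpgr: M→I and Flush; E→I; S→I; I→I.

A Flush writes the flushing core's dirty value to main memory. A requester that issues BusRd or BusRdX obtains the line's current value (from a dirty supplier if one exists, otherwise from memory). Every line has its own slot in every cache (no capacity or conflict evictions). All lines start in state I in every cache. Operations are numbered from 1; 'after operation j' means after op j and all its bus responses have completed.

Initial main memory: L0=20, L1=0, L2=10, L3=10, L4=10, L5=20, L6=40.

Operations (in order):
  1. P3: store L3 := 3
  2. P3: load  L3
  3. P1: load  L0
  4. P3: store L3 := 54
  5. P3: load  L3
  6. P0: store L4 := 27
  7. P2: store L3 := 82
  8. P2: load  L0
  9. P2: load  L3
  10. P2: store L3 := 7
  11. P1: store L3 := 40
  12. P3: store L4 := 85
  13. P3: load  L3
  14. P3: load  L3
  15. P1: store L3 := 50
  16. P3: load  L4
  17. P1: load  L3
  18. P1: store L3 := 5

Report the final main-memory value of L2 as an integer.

step 1: P3: store L3 := 3  ⟶  IIIM  (L3)  txn=BusRdX  M[L3]=10
step 2: P3: load  L3  ⟶  IIIM  (L3)  txn=∅  M[L3]=10
step 3: P1: load  L0  ⟶  IEII  (L0)  txn=BusRd  M[L0]=20
step 4: P3: store L3 := 54  ⟶  IIIM  (L3)  txn=∅  M[L3]=10
step 5: P3: load  L3  ⟶  IIIM  (L3)  txn=∅  M[L3]=10
step 6: P0: store L4 := 27  ⟶  MIII  (L4)  txn=BusRdX  M[L4]=10
step 7: P2: store L3 := 82  ⟶  IIMI  (L3)  txn=BusRdX+Flush  M[L3]=54
step 8: P2: load  L0  ⟶  ISSI  (L0)  txn=BusRd  M[L0]=20
step 9: P2: load  L3  ⟶  IIMI  (L3)  txn=∅  M[L3]=54
step 10: P2: store L3 := 7  ⟶  IIMI  (L3)  txn=∅  M[L3]=54
step 11: P1: store L3 := 40  ⟶  IMII  (L3)  txn=BusRdX+Flush  M[L3]=7
step 12: P3: store L4 := 85  ⟶  IIIM  (L4)  txn=BusRdX+Flush  M[L4]=27
step 13: P3: load  L3  ⟶  ISIS  (L3)  txn=BusRd+Flush  M[L3]=40
step 14: P3: load  L3  ⟶  ISIS  (L3)  txn=∅  M[L3]=40
step 15: P1: store L3 := 50  ⟶  IMII  (L3)  txn=BusUpgr  M[L3]=40
step 16: P3: load  L4  ⟶  IIIM  (L4)  txn=∅  M[L4]=27
step 17: P1: load  L3  ⟶  IMII  (L3)  txn=∅  M[L3]=40
step 18: P1: store L3 := 5  ⟶  IMII  (L3)  txn=∅  M[L3]=40

memory[L2] = 10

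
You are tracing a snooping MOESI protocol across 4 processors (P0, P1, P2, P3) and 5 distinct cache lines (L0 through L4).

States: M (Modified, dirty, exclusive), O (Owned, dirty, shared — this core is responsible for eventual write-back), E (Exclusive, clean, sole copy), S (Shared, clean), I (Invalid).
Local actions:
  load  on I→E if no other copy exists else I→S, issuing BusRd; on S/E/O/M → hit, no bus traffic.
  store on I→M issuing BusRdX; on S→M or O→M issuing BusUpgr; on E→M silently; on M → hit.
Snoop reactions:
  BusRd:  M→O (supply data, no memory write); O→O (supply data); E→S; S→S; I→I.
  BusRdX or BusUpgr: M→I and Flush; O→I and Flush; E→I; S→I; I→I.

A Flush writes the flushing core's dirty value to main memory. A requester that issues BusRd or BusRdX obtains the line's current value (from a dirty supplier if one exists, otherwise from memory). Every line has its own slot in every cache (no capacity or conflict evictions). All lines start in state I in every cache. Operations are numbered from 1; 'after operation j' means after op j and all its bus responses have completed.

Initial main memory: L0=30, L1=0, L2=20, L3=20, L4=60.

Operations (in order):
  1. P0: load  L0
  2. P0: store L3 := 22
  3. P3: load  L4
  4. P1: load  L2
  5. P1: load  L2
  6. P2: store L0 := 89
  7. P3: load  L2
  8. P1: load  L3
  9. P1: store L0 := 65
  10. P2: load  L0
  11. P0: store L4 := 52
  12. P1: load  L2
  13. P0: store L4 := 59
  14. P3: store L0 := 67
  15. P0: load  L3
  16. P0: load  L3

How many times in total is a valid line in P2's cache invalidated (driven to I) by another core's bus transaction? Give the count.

[1] P0: load  L0 | P0:E(30), P1:I, P2:I, P3:I | bus: BusRd
[2] P0: store L3 := 22 | P0:M(22), P1:I, P2:I, P3:I | bus: BusRdX
[3] P3: load  L4 | P0:I, P1:I, P2:I, P3:E(60) | bus: BusRd
[4] P1: load  L2 | P0:I, P1:E(20), P2:I, P3:I | bus: BusRd
[5] P1: load  L2 | P0:I, P1:E(20), P2:I, P3:I | bus: none
[6] P2: store L0 := 89 | P0:I, P1:I, P2:M(89), P3:I | bus: BusRdX
[7] P3: load  L2 | P0:I, P1:S(20), P2:I, P3:S(20) | bus: BusRd
[8] P1: load  L3 | P0:O(22), P1:S(22), P2:I, P3:I | bus: BusRd
[9] P1: store L0 := 65 | P0:I, P1:M(65), P2:I, P3:I | bus: BusRdX,Flush
[10] P2: load  L0 | P0:I, P1:O(65), P2:S(65), P3:I | bus: BusRd
[11] P0: store L4 := 52 | P0:M(52), P1:I, P2:I, P3:I | bus: BusRdX
[12] P1: load  L2 | P0:I, P1:S(20), P2:I, P3:S(20) | bus: none
[13] P0: store L4 := 59 | P0:M(59), P1:I, P2:I, P3:I | bus: none
[14] P3: store L0 := 67 | P0:I, P1:I, P2:I, P3:M(67) | bus: BusRdX,Flush
[15] P0: load  L3 | P0:O(22), P1:S(22), P2:I, P3:I | bus: none
[16] P0: load  L3 | P0:O(22), P1:S(22), P2:I, P3:I | bus: none

invalidations = 2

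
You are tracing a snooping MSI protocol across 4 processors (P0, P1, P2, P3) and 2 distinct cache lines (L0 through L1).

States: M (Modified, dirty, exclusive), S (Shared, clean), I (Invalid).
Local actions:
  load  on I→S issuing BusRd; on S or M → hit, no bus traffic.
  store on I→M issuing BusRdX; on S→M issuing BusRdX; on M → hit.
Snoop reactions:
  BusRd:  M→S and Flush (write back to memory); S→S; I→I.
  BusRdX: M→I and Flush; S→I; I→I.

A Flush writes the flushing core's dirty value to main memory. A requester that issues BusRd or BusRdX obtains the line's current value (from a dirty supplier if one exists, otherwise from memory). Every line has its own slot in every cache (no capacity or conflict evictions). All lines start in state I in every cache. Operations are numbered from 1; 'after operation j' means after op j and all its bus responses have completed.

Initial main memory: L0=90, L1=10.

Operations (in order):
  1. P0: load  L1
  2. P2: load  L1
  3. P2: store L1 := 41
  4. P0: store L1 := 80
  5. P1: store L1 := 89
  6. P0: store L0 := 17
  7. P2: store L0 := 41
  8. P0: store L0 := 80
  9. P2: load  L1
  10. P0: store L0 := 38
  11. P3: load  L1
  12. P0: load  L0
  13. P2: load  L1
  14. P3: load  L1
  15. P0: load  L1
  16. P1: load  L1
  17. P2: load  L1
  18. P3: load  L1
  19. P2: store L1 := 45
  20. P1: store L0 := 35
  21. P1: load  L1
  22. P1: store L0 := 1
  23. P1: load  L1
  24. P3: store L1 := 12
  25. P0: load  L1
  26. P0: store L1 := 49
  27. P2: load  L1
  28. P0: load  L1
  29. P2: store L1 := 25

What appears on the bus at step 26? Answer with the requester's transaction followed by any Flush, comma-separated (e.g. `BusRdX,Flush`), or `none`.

bus = BusRdX

1. P0: load  L1  bus=[BusRd]  L1: P0=S P1=I P2=I P3=I  mem[L1]=10
2. P2: load  L1  bus=[BusRd]  L1: P0=S P1=I P2=S P3=I  mem[L1]=10
3. P2: store L1 := 41  bus=[BusRdX]  L1: P0=I P1=I P2=M P3=I  mem[L1]=10
4. P0: store L1 := 80  bus=[BusRdX,Flush]  L1: P0=M P1=I P2=I P3=I  mem[L1]=41
5. P1: store L1 := 89  bus=[BusRdX,Flush]  L1: P0=I P1=M P2=I P3=I  mem[L1]=80
6. P0: store L0 := 17  bus=[BusRdX]  L0: P0=M P1=I P2=I P3=I  mem[L0]=90
7. P2: store L0 := 41  bus=[BusRdX,Flush]  L0: P0=I P1=I P2=M P3=I  mem[L0]=17
8. P0: store L0 := 80  bus=[BusRdX,Flush]  L0: P0=M P1=I P2=I P3=I  mem[L0]=41
9. P2: load  L1  bus=[BusRd,Flush]  L1: P0=I P1=S P2=S P3=I  mem[L1]=89
10. P0: store L0 := 38  bus=[-]  L0: P0=M P1=I P2=I P3=I  mem[L0]=41
11. P3: load  L1  bus=[BusRd]  L1: P0=I P1=S P2=S P3=S  mem[L1]=89
12. P0: load  L0  bus=[-]  L0: P0=M P1=I P2=I P3=I  mem[L0]=41
13. P2: load  L1  bus=[-]  L1: P0=I P1=S P2=S P3=S  mem[L1]=89
14. P3: load  L1  bus=[-]  L1: P0=I P1=S P2=S P3=S  mem[L1]=89
15. P0: load  L1  bus=[BusRd]  L1: P0=S P1=S P2=S P3=S  mem[L1]=89
16. P1: load  L1  bus=[-]  L1: P0=S P1=S P2=S P3=S  mem[L1]=89
17. P2: load  L1  bus=[-]  L1: P0=S P1=S P2=S P3=S  mem[L1]=89
18. P3: load  L1  bus=[-]  L1: P0=S P1=S P2=S P3=S  mem[L1]=89
19. P2: store L1 := 45  bus=[BusRdX]  L1: P0=I P1=I P2=M P3=I  mem[L1]=89
20. P1: store L0 := 35  bus=[BusRdX,Flush]  L0: P0=I P1=M P2=I P3=I  mem[L0]=38
21. P1: load  L1  bus=[BusRd,Flush]  L1: P0=I P1=S P2=S P3=I  mem[L1]=45
22. P1: store L0 := 1  bus=[-]  L0: P0=I P1=M P2=I P3=I  mem[L0]=38
23. P1: load  L1  bus=[-]  L1: P0=I P1=S P2=S P3=I  mem[L1]=45
24. P3: store L1 := 12  bus=[BusRdX]  L1: P0=I P1=I P2=I P3=M  mem[L1]=45
25. P0: load  L1  bus=[BusRd,Flush]  L1: P0=S P1=I P2=I P3=S  mem[L1]=12
26. P0: store L1 := 49  bus=[BusRdX]  L1: P0=M P1=I P2=I P3=I  mem[L1]=12
27. P2: load  L1  bus=[BusRd,Flush]  L1: P0=S P1=I P2=S P3=I  mem[L1]=49
28. P0: load  L1  bus=[-]  L1: P0=S P1=I P2=S P3=I  mem[L1]=49
29. P2: store L1 := 25  bus=[BusRdX]  L1: P0=I P1=I P2=M P3=I  mem[L1]=49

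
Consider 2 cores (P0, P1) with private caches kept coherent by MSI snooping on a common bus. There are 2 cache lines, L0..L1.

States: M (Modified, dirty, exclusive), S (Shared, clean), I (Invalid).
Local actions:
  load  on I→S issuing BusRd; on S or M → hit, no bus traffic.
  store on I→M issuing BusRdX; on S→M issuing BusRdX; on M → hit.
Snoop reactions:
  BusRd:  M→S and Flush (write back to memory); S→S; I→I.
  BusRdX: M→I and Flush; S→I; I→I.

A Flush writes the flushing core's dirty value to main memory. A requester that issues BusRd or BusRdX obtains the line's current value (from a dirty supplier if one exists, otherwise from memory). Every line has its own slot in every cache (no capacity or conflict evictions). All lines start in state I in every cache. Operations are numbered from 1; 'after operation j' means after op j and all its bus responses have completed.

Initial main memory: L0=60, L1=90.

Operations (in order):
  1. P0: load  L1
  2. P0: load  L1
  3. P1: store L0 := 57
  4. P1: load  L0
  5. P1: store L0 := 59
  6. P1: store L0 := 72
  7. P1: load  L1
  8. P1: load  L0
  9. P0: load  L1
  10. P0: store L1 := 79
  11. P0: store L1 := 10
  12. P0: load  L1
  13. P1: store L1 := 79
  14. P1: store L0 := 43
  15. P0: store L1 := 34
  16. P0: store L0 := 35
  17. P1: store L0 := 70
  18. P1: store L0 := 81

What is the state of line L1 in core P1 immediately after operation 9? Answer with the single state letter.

state = S

1. P0: load  L1  bus=[BusRd]  L1: P0=S P1=I  mem[L1]=90
2. P0: load  L1  bus=[-]  L1: P0=S P1=I  mem[L1]=90
3. P1: store L0 := 57  bus=[BusRdX]  L0: P0=I P1=M  mem[L0]=60
4. P1: load  L0  bus=[-]  L0: P0=I P1=M  mem[L0]=60
5. P1: store L0 := 59  bus=[-]  L0: P0=I P1=M  mem[L0]=60
6. P1: store L0 := 72  bus=[-]  L0: P0=I P1=M  mem[L0]=60
7. P1: load  L1  bus=[BusRd]  L1: P0=S P1=S  mem[L1]=90
8. P1: load  L0  bus=[-]  L0: P0=I P1=M  mem[L0]=60
9. P0: load  L1  bus=[-]  L1: P0=S P1=S  mem[L1]=90
10. P0: store L1 := 79  bus=[BusRdX]  L1: P0=M P1=I  mem[L1]=90
11. P0: store L1 := 10  bus=[-]  L1: P0=M P1=I  mem[L1]=90
12. P0: load  L1  bus=[-]  L1: P0=M P1=I  mem[L1]=90
13. P1: store L1 := 79  bus=[BusRdX,Flush]  L1: P0=I P1=M  mem[L1]=10
14. P1: store L0 := 43  bus=[-]  L0: P0=I P1=M  mem[L0]=60
15. P0: store L1 := 34  bus=[BusRdX,Flush]  L1: P0=M P1=I  mem[L1]=79
16. P0: store L0 := 35  bus=[BusRdX,Flush]  L0: P0=M P1=I  mem[L0]=43
17. P1: store L0 := 70  bus=[BusRdX,Flush]  L0: P0=I P1=M  mem[L0]=35
18. P1: store L0 := 81  bus=[-]  L0: P0=I P1=M  mem[L0]=35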